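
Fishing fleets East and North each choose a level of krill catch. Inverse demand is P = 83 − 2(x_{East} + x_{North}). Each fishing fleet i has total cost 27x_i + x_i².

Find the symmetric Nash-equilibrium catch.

7

Fishing fleet East's profit: π = x_{East}(83 − 2(x_{East} + x_{North})) − 27x_{East} − x_{East}².
∂π/∂x_{East} = 56 − 6x_{East} − 2x_{North} = 0, so x_{East} = 28/3 − (1/3)x_{North}.
By symmetry x_{North} = x_{East}; substituting into the reaction function, (4/3)x_{East} = 28/3 and x_{East} = 7.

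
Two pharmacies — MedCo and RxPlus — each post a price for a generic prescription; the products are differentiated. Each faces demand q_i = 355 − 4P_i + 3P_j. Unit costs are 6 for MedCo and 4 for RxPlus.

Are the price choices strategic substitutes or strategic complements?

strategic complements

MedCo's profit: π = (P_{MedCo} − 6)(355 − 4P_{MedCo} + 3P_{RxPlus}).
∂π/∂P_{MedCo} = 379 − 8P_{MedCo} + 3P_{RxPlus} = 0 ⇒ P_{MedCo} = 47.375 + 0.375P_{RxPlus}.
The best-response slope dP_{MedCo}/dP_{RxPlus} = 0.375 > 0: the reaction function is upward-sloping, so the choices are strategic complements.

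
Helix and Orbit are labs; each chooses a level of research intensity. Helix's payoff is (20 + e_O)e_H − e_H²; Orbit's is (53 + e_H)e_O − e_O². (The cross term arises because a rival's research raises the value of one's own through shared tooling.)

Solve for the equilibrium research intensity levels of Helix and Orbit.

Expanding Helix's payoff: 20e_H + e_Oe_H − e_H².
∂π/∂e_H = 20 + e_O − 2e_H = 0, so e_H = 10 + 0.5e_O.
Likewise for Orbit: e_O = 26.5 + 0.5e_H.
Solving the two reaction functions simultaneously: (1 − (0.5)(0.5))e_H = 10 + 0.5·26.5, so 0.75e_H = 23.25 and e_H = 31.
Then e_O = 26.5 + 0.5·31 = 42.

31, 42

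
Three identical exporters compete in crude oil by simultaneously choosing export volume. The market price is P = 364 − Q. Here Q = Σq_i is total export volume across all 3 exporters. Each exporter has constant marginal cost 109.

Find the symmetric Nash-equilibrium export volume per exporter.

63.75

A representative exporter's profit is π_i = q_i(364 − Q) − 109q_i, with Q = q_i + Σ_{j≠i} q_j.
First-order condition: 255 − 2q_i − Σ_{j≠i} q_j = 0.
Imposing symmetry (q_j = q for all j) turns Σ_{j≠i} q_j into 2q, so 255 = 4q and q = 63.75.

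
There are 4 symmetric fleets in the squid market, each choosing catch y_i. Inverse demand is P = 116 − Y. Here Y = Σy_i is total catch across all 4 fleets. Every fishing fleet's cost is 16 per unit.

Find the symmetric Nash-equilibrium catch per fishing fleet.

A representative fishing fleet's profit is π_i = y_i(116 − Y) − 16y_i, with Y = y_i + Σ_{j≠i} y_j.
First-order condition: 100 − 2y_i − Σ_{j≠i} y_j = 0.
With identical fishing fleets, set every y_j = y: then 100 − 2y − 3y = 0, i.e. y = 100/5 = 20.

20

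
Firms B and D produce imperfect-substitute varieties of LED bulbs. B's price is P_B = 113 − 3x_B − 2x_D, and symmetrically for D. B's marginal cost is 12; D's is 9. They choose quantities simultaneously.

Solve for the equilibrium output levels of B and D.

12.4375, 13.1875

Firm B's profit: π = x_B(113 − 3x_B − 2x_D) − 12x_B.
∂π/∂x_B = 101 − 6x_B − 2x_D = 0 ⇒ x_B = 101/6 − (1/3)x_D.
Similarly x_D = 52/3 − (1/3)x_B.
Plugging x_D into B's best response: x_B = 101/6 − (1/3)(52/3 − (1/3)x_B) ⇒ (8/9)x_B = 199/18, so x_B = 12.4375.
Then x_D = 52/3 − (1/3)·12.4375 = 13.1875.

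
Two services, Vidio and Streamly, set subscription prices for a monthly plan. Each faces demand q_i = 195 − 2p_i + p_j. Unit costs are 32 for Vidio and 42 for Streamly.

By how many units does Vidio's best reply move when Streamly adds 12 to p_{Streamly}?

3

Vidio's profit: π = (p_{Vidio} − 32)(195 − 2p_{Vidio} + p_{Streamly}).
∂π/∂p_{Vidio} = 259 − 4p_{Vidio} + p_{Streamly} = 0 ⇒ p_{Vidio} = 64.75 + 0.25p_{Streamly}.
The reaction-function slope is 0.25, so a 12-unit rise in p_{Streamly} moves p_{Vidio} by 0.25 × 12 = 3. Vidio's best response rises — the actions are strategic complements.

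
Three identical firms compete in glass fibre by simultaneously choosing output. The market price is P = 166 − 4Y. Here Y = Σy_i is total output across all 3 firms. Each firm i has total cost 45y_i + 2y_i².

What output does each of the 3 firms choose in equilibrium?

6.05

A representative firm's profit is π_i = y_i(166 − 4Y) − 45y_i − 2y_i², with Y = y_i + Σ_{j≠i} y_j.
First-order condition: 121 − 12y_i − 4Σ_{j≠i} y_j = 0.
In a symmetric equilibrium every firm chooses the same y, so Σ_{j≠i} y_j = 2y. The condition becomes 121 − 20y = 0, giving y = 121/20 = 6.05.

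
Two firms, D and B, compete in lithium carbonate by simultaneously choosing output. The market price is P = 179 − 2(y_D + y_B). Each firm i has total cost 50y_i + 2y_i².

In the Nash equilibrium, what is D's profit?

Firm D's profit: π = y_D(179 − 2(y_D + y_B)) − 50y_D − 2y_D².
∂π/∂y_D = 129 − 8y_D − 2y_B = 0, so y_D = 16.125 − 0.25y_B.
Setting y_D = y_B in the reaction function: y_D = 16.125 − 0.25y_D, so y_D = 16.125 / 1.25 = 12.9.
Price P = 179 − 2·25.8 = 127.4.
D's profit: (127.4 − 50)·12.9 − 2(12.9)² = 665.64.

665.64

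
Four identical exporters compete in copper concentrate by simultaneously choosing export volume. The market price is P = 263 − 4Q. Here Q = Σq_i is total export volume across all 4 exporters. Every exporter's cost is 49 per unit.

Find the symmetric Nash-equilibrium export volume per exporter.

10.7

A representative exporter's profit is π_i = q_i(263 − 4Q) − 49q_i, with Q = q_i + Σ_{j≠i} q_j.
First-order condition: 214 − 8q_i − 4Σ_{j≠i} q_j = 0.
Imposing symmetry (q_j = q for all j) turns Σ_{j≠i} q_j into 3q, so 214 = 20q and q = 10.7.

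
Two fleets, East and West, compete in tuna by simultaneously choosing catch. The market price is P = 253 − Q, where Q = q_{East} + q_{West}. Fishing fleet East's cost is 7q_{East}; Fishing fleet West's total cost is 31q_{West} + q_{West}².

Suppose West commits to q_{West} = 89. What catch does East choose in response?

Fishing fleet East's profit: π = q_{East}(253 − (q_{East} + q_{West})) − 7q_{East}.
∂π/∂q_{East} = 246 − 2q_{East} − q_{West} = 0, so q_{East} = 123 − 0.5q_{West}.
At q_{West} = 89: q_{East} = 123 − 0.5·89 = 78.5.

78.5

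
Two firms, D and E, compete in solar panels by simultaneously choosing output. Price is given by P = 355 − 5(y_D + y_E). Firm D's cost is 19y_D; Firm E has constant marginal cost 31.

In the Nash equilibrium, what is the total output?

44

Firm D's profit: π = y_D(355 − 5(y_D + y_E)) − 19y_D.
∂π/∂y_D = 336 − 10y_D − 5y_E = 0, so y_D = 33.6 − 0.5y_E.
By the same steps for E: y_E = 32.4 − 0.5y_D.
Plugging y_E into D's best response: y_D = 33.6 − 0.5(32.4 − 0.5y_D) ⇒ 0.75y_D = 17.4, so y_D = 23.2.
Then y_E = 32.4 − 0.5·23.2 = 20.8.
Total output: 23.2 + 20.8 = 44.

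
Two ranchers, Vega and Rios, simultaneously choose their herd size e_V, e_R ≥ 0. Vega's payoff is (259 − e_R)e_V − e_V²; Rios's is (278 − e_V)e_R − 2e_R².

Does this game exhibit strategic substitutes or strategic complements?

strategic substitutes

Expanding Vega's payoff: 259e_V − e_Re_V − e_V².
∂π/∂e_V = 259 − e_R − 2e_V = 0, so e_V = 129.5 − 0.5e_R.
The best-response slope de_V/de_R = −0.5 < 0: the reaction function is downward-sloping, so the choices are strategic substitutes.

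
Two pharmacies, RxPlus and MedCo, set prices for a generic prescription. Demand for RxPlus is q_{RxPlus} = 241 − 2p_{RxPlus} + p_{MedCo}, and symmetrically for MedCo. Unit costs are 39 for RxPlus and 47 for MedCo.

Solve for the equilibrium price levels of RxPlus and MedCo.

RxPlus's profit: π = (p_{RxPlus} − 39)(241 − 2p_{RxPlus} + p_{MedCo}).
∂π/∂p_{RxPlus} = 319 − 4p_{RxPlus} + p_{MedCo} = 0 ⇒ p_{RxPlus} = 79.75 + 0.25p_{MedCo}.
Similarly p_{MedCo} = 83.75 + 0.25p_{RxPlus}.
Solving the two reaction functions simultaneously: (1 − (0.25)(0.25))p_{RxPlus} = 79.75 + 0.25·83.75, so 0.9375p_{RxPlus} = 100.6875 and p_{RxPlus} = 107.4.
Then p_{MedCo} = 83.75 + 0.25·107.4 = 110.6.

107.4, 110.6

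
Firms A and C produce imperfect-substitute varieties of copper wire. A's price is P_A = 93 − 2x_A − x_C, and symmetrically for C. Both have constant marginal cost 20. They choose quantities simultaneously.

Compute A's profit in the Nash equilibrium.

Firm A's profit: π = x_A(93 − 2x_A − x_C) − 20x_A.
∂π/∂x_A = 73 − 4x_A − x_C = 0 ⇒ x_A = 18.25 − 0.25x_C.
The game is symmetric, so in equilibrium x_C = x_A: the reaction function gives 1.25x_A = 18.25, hence x_A = 14.6.
P_A = 93 − 2·14.6 − 14.6 = 49.2.
Profit = (49.2 − 20)·14.6 = 426.32.

426.32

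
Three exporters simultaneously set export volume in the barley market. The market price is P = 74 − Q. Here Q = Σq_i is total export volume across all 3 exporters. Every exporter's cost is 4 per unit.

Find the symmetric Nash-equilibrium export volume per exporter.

A representative exporter's profit is π_i = q_i(74 − Q) − 4q_i, with Q = q_i + Σ_{j≠i} q_j.
First-order condition: 70 − 2q_i − Σ_{j≠i} q_j = 0.
With identical exporters, set every q_j = q: then 70 − 2q − 2q = 0, i.e. q = 70/4 = 17.5.

17.5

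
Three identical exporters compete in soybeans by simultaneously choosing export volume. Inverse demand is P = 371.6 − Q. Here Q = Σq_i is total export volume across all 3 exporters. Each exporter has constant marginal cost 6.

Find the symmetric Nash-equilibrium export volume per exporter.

A representative exporter's profit is π_i = q_i(371.6 − Q) − 6q_i, with Q = q_i + Σ_{j≠i} q_j.
First-order condition: 365.6 − 2q_i − Σ_{j≠i} q_j = 0.
With identical exporters, set every q_j = q: then 365.6 − 2q − 2q = 0, i.e. q = 365.6/4 = 91.4.

91.4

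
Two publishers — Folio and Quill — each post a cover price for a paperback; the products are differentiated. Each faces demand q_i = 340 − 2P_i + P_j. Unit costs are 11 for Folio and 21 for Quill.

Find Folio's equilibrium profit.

Folio's profit: π = (P_{Folio} − 11)(340 − 2P_{Folio} + P_{Quill}).
∂π/∂P_{Folio} = 362 − 4P_{Folio} + P_{Quill} = 0 ⇒ P_{Folio} = 90.5 + 0.25P_{Quill}.
Similarly P_{Quill} = 95.5 + 0.25P_{Folio}.
Substituting the second reaction function into the first: P_{Folio} = 90.5 + 0.25(95.5 + 0.25P_{Folio}), which gives 0.9375P_{Folio} = 114.375 ⇒ P_{Folio} = 122.
Then P_{Quill} = 95.5 + 0.25·122 = 126.
q_{Folio} = 340 − 2·122 + 126 = 222.
Profit = (122 − 11)·222 = 24642.

24642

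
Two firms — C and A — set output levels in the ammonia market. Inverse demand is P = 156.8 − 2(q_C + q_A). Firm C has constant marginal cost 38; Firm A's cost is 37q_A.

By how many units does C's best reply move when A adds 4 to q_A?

Firm C's profit: π = q_C(156.8 − 2(q_C + q_A)) − 38q_C.
∂π/∂q_C = 118.8 − 4q_C − 2q_A = 0, so q_C = 29.7 − 0.5q_A.
The reaction-function slope is −0.5, so a 4-unit rise in q_A moves q_C by −0.5 × 4 = −2. C's best response falls — the actions are strategic substitutes.

-2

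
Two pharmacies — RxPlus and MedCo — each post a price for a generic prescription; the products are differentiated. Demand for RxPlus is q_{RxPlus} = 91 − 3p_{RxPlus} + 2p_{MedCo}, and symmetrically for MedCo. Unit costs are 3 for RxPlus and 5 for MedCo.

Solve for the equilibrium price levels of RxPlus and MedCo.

25.375, 26.125

RxPlus's profit: π = (p_{RxPlus} − 3)(91 − 3p_{RxPlus} + 2p_{MedCo}).
∂π/∂p_{RxPlus} = 100 − 6p_{RxPlus} + 2p_{MedCo} = 0 ⇒ p_{RxPlus} = 50/3 + (1/3)p_{MedCo}.
Similarly p_{MedCo} = 53/3 + (1/3)p_{RxPlus}.
Solving the two reaction functions simultaneously: (1 − (1/3)(1/3))p_{RxPlus} = 50/3 + (1/3)·(53/3), so (8/9)p_{RxPlus} = 203/9 and p_{RxPlus} = 25.375.
Then p_{MedCo} = 53/3 + (1/3)·25.375 = 26.125.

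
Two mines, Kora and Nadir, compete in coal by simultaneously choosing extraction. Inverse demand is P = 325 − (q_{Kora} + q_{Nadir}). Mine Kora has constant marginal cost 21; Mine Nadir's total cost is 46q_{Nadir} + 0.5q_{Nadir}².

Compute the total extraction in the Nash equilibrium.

177.4

Mine Kora's profit: π = q_{Kora}(325 − (q_{Kora} + q_{Nadir})) − 21q_{Kora}.
∂π/∂q_{Kora} = 304 − 2q_{Kora} − q_{Nadir} = 0, so q_{Kora} = 152 − 0.5q_{Nadir}.
For Nadir: ∂π/∂q_{Nadir} = 279 − 3q_{Nadir} − q_{Kora} = 0 ⇒ q_{Nadir} = 93 − (1/3)q_{Kora}.
Plugging q_{Nadir} into Kora's best response: q_{Kora} = 152 − 0.5(93 − (1/3)q_{Kora}) ⇒ (5/6)q_{Kora} = 105.5, so q_{Kora} = 126.6.
Then q_{Nadir} = 93 − (1/3)·126.6 = 50.8.
Total extraction: 126.6 + 50.8 = 177.4.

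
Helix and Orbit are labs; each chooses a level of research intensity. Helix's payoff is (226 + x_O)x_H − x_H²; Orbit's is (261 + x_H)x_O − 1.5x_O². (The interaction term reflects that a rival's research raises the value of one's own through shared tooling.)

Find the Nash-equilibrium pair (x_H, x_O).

187.8, 149.6

Expanding Helix's payoff: 226x_H + x_Ox_H − x_H².
∂π/∂x_H = 226 + x_O − 2x_H = 0, so x_H = 113 + 0.5x_O.
Likewise for Orbit: x_O = 87 + (1/3)x_H.
Plugging x_O into Helix's best response: x_H = 113 + 0.5(87 + (1/3)x_H) ⇒ (5/6)x_H = 156.5, so x_H = 187.8.
Then x_O = 87 + (1/3)·187.8 = 149.6.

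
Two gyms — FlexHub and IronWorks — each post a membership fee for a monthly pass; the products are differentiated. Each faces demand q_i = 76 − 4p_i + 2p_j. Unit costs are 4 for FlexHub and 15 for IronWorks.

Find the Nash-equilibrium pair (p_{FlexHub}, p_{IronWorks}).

FlexHub's profit: π = (p_{FlexHub} − 4)(76 − 4p_{FlexHub} + 2p_{IronWorks}).
∂π/∂p_{FlexHub} = 92 − 8p_{FlexHub} + 2p_{IronWorks} = 0 ⇒ p_{FlexHub} = 11.5 + 0.25p_{IronWorks}.
Similarly p_{IronWorks} = 17 + 0.25p_{FlexHub}.
Solving the two reaction functions simultaneously: (1 − (0.25)(0.25))p_{FlexHub} = 11.5 + 0.25·17, so 0.9375p_{FlexHub} = 15.75 and p_{FlexHub} = 16.8.
Then p_{IronWorks} = 17 + 0.25·16.8 = 21.2.

16.8, 21.2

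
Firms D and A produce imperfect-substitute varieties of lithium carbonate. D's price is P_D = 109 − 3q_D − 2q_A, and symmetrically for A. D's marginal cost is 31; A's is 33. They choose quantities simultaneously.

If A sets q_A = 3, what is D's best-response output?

Firm D's profit: π = q_D(109 − 3q_D − 2q_A) − 31q_D.
∂π/∂q_D = 78 − 6q_D − 2q_A = 0 ⇒ q_D = 13 − (1/3)q_A.
At q_A = 3: q_D = 13 − (1/3)·3 = 12.

12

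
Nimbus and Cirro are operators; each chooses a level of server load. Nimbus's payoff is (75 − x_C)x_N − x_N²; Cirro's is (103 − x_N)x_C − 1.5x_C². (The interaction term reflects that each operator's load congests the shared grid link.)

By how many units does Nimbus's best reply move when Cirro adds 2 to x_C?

-1

Expanding Nimbus's payoff: 75x_N − x_Cx_N − x_N².
∂π/∂x_N = 75 − x_C − 2x_N = 0, so x_N = 37.5 − 0.5x_C.
The reaction-function slope is −0.5, so a 2-unit rise in x_C moves x_N by −0.5 × 2 = −1. Nimbus's best response falls — the actions are strategic substitutes.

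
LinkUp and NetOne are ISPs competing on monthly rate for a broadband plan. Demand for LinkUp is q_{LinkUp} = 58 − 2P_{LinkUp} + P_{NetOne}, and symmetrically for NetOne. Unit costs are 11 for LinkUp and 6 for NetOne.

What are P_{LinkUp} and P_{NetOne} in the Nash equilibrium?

26, 24

LinkUp's profit: π = (P_{LinkUp} − 11)(58 − 2P_{LinkUp} + P_{NetOne}).
∂π/∂P_{LinkUp} = 80 − 4P_{LinkUp} + P_{NetOne} = 0 ⇒ P_{LinkUp} = 20 + 0.25P_{NetOne}.
Similarly P_{NetOne} = 17.5 + 0.25P_{LinkUp}.
Plugging P_{NetOne} into LinkUp's best response: P_{LinkUp} = 20 + 0.25(17.5 + 0.25P_{LinkUp}) ⇒ 0.9375P_{LinkUp} = 24.375, so P_{LinkUp} = 26.
Then P_{NetOne} = 17.5 + 0.25·26 = 24.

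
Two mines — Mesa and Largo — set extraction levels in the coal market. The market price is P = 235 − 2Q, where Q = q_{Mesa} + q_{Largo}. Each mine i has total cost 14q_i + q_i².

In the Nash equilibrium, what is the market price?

Mine Mesa's profit: π = q_{Mesa}(235 − 2(q_{Mesa} + q_{Largo})) − 14q_{Mesa} − q_{Mesa}².
∂π/∂q_{Mesa} = 221 − 6q_{Mesa} − 2q_{Largo} = 0, so q_{Mesa} = 221/6 − (1/3)q_{Largo}.
By symmetry q_{Largo} = q_{Mesa}; substituting into the reaction function, (4/3)q_{Mesa} = 221/6 and q_{Mesa} = 27.625.
Equilibrium price: P = 235 − 2·55.25 = 124.5.

124.5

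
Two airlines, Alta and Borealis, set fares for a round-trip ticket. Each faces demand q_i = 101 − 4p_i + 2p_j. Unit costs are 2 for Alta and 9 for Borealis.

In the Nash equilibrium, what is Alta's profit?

1169.64

Alta's profit: π = (p_{Alta} − 2)(101 − 4p_{Alta} + 2p_{Borealis}).
∂π/∂p_{Alta} = 109 − 8p_{Alta} + 2p_{Borealis} = 0 ⇒ p_{Alta} = 13.625 + 0.25p_{Borealis}.
Similarly p_{Borealis} = 17.125 + 0.25p_{Alta}.
Plugging p_{Borealis} into Alta's best response: p_{Alta} = 13.625 + 0.25(17.125 + 0.25p_{Alta}) ⇒ 0.9375p_{Alta} = 573/32, so p_{Alta} = 19.1.
Then p_{Borealis} = 17.125 + 0.25·19.1 = 21.9.
q_{Alta} = 101 − 4·19.1 + 2·21.9 = 68.4.
Profit = (19.1 − 2)·68.4 = 1169.64.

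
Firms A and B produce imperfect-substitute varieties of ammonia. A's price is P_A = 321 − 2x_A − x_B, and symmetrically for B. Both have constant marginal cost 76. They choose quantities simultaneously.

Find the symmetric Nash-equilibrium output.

Firm A's profit: π = x_A(321 − 2x_A − x_B) − 76x_A.
∂π/∂x_A = 245 − 4x_A − x_B = 0 ⇒ x_A = 61.25 − 0.25x_B.
Setting x_A = x_B in the reaction function: x_A = 61.25 − 0.25x_A, so x_A = 61.25 / 1.25 = 49.

49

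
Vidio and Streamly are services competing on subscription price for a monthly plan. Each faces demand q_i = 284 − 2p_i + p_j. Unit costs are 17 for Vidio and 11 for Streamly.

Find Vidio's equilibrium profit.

Vidio's profit: π = (p_{Vidio} − 17)(284 − 2p_{Vidio} + p_{Streamly}).
∂π/∂p_{Vidio} = 318 − 4p_{Vidio} + p_{Streamly} = 0 ⇒ p_{Vidio} = 79.5 + 0.25p_{Streamly}.
Similarly p_{Streamly} = 76.5 + 0.25p_{Vidio}.
Plugging p_{Streamly} into Vidio's best response: p_{Vidio} = 79.5 + 0.25(76.5 + 0.25p_{Vidio}) ⇒ 0.9375p_{Vidio} = 98.625, so p_{Vidio} = 105.2.
Then p_{Streamly} = 76.5 + 0.25·105.2 = 102.8.
q_{Vidio} = 284 − 2·105.2 + 102.8 = 176.4.
Profit = (105.2 − 17)·176.4 = 15558.48.

15558.48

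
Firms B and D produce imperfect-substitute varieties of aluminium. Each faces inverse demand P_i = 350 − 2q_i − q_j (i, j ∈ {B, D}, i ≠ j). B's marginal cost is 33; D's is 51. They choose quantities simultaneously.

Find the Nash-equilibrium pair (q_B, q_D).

Firm B's profit: π = q_B(350 − 2q_B − q_D) − 33q_B.
∂π/∂q_B = 317 − 4q_B − q_D = 0 ⇒ q_B = 79.25 − 0.25q_D.
Similarly q_D = 74.75 − 0.25q_B.
Plugging q_D into B's best response: q_B = 79.25 − 0.25(74.75 − 0.25q_B) ⇒ 0.9375q_B = 60.5625, so q_B = 64.6.
Then q_D = 74.75 − 0.25·64.6 = 58.6.

64.6, 58.6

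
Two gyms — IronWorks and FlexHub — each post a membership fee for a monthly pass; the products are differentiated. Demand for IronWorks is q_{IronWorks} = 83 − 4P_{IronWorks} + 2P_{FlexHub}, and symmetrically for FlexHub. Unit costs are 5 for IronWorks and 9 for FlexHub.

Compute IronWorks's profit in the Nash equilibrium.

645.16

IronWorks's profit: π = (P_{IronWorks} − 5)(83 − 4P_{IronWorks} + 2P_{FlexHub}).
∂π/∂P_{IronWorks} = 103 − 8P_{IronWorks} + 2P_{FlexHub} = 0 ⇒ P_{IronWorks} = 12.875 + 0.25P_{FlexHub}.
Similarly P_{FlexHub} = 14.875 + 0.25P_{IronWorks}.
Substituting the second reaction function into the first: P_{IronWorks} = 12.875 + 0.25(14.875 + 0.25P_{IronWorks}), which gives 0.9375P_{IronWorks} = 531/32 ⇒ P_{IronWorks} = 17.7.
Then P_{FlexHub} = 14.875 + 0.25·17.7 = 19.3.
q_{IronWorks} = 83 − 4·17.7 + 2·19.3 = 50.8.
Profit = (17.7 − 5)·50.8 = 645.16.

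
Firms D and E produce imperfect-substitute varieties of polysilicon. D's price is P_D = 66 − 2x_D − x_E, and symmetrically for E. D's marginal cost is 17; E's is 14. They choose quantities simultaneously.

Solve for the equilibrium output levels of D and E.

9.6, 10.6

Firm D's profit: π = x_D(66 − 2x_D − x_E) − 17x_D.
∂π/∂x_D = 49 − 4x_D − x_E = 0 ⇒ x_D = 12.25 − 0.25x_E.
Similarly x_E = 13 − 0.25x_D.
Solving the two reaction functions simultaneously: (1 − (−0.25)(−0.25))x_D = 12.25 − 0.25·13, so 0.9375x_D = 9 and x_D = 9.6.
Then x_E = 13 − 0.25·9.6 = 10.6.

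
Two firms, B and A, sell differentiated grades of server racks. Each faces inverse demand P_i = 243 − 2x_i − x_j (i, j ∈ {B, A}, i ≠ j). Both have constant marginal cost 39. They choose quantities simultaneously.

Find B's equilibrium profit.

Firm B's profit: π = x_B(243 − 2x_B − x_A) − 39x_B.
∂π/∂x_B = 204 − 4x_B − x_A = 0 ⇒ x_B = 51 − 0.25x_A.
The game is symmetric, so in equilibrium x_A = x_B: the reaction function gives 1.25x_B = 51, hence x_B = 40.8.
P_B = 243 − 2·40.8 − 40.8 = 120.6.
Profit = (120.6 − 39)·40.8 = 3329.28.

3329.28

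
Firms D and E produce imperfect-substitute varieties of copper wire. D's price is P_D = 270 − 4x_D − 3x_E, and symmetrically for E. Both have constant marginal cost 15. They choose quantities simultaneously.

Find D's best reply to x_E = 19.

Firm D's profit: π = x_D(270 − 4x_D − 3x_E) − 15x_D.
∂π/∂x_D = 255 − 8x_D − 3x_E = 0 ⇒ x_D = 31.875 − 0.375x_E.
At x_E = 19: x_D = 31.875 − 0.375·19 = 24.75.

24.75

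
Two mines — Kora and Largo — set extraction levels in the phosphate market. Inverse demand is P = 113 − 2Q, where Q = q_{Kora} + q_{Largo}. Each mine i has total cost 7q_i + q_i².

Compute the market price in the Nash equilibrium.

60

Mine Kora's profit: π = q_{Kora}(113 − 2(q_{Kora} + q_{Largo})) − 7q_{Kora} − q_{Kora}².
∂π/∂q_{Kora} = 106 − 6q_{Kora} − 2q_{Largo} = 0, so q_{Kora} = 53/3 − (1/3)q_{Largo}.
The game is symmetric, so in equilibrium q_{Largo} = q_{Kora}: the reaction function gives (4/3)q_{Kora} = 53/3, hence q_{Kora} = 13.25.
Equilibrium price: P = 113 − 2·26.5 = 60.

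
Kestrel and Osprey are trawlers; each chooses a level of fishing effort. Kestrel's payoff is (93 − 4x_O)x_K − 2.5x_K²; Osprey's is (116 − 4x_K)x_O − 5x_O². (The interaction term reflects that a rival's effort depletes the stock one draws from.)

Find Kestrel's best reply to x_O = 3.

Expanding Kestrel's payoff: 93x_K − 4x_Ox_K − 2.5x_K².
∂π/∂x_K = 93 − 4x_O − 5x_K = 0, so x_K = 18.6 − 0.8x_O.
At x_O = 3: x_K = 18.6 − 0.8·3 = 16.2.

16.2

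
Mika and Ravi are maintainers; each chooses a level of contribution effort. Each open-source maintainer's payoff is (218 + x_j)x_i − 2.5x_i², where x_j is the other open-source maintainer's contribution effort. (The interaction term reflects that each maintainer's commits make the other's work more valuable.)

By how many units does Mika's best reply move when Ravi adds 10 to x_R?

2

Mika's payoff is (218 + x_R)x_M − 2.5x_M².
∂π/∂x_M = 218 + x_R − 5x_M = 0, so x_M = 43.6 + 0.2x_R.
The reaction-function slope is 0.2, so a 10-unit rise in x_R moves x_M by 0.2 × 10 = 2. Mika's best response rises — the actions are strategic complements.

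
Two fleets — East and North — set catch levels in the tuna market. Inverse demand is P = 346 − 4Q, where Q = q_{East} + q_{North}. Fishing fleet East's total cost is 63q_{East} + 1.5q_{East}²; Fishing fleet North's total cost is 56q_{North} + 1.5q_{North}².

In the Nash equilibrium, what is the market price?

Fishing fleet East's profit: π = q_{East}(346 − 4(q_{East} + q_{North})) − 63q_{East} − 1.5q_{East}².
∂π/∂q_{East} = 283 − 11q_{East} − 4q_{North} = 0, so q_{East} = 283/11 − (4/11)q_{North}.
By the same steps for North: q_{North} = 290/11 − (4/11)q_{East}.
Plugging q_{North} into East's best response: q_{East} = 283/11 − (4/11)(290/11 − (4/11)q_{East}) ⇒ (105/121)q_{East} = 1953/121, so q_{East} = 18.6.
Then q_{North} = 290/11 − (4/11)·18.6 = 19.6.
Equilibrium price: P = 346 − 4·38.2 = 193.2.

193.2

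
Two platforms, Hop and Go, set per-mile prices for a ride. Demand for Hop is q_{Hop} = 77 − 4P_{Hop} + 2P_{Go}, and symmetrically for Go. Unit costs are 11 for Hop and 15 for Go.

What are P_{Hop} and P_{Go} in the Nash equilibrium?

Hop's profit: π = (P_{Hop} − 11)(77 − 4P_{Hop} + 2P_{Go}).
∂π/∂P_{Hop} = 121 − 8P_{Hop} + 2P_{Go} = 0 ⇒ P_{Hop} = 15.125 + 0.25P_{Go}.
Similarly P_{Go} = 17.125 + 0.25P_{Hop}.
Substituting the second reaction function into the first: P_{Hop} = 15.125 + 0.25(17.125 + 0.25P_{Hop}), which gives 0.9375P_{Hop} = 621/32 ⇒ P_{Hop} = 20.7.
Then P_{Go} = 17.125 + 0.25·20.7 = 22.3.

20.7, 22.3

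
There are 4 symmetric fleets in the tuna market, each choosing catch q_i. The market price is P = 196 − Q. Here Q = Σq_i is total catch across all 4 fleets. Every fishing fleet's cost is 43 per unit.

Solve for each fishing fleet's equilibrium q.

30.6

A representative fishing fleet's profit is π_i = q_i(196 − Q) − 43q_i, with Q = q_i + Σ_{j≠i} q_j.
First-order condition: 153 − 2q_i − Σ_{j≠i} q_j = 0.
Imposing symmetry (q_j = q for all j) turns Σ_{j≠i} q_j into 3q, so 153 = 5q and q = 30.6.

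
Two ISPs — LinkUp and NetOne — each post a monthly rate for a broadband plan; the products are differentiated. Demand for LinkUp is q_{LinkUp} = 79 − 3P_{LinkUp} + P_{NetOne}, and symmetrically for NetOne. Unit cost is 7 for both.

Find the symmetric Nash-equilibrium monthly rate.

20

LinkUp's profit: π = (P_{LinkUp} − 7)(79 − 3P_{LinkUp} + P_{NetOne}).
∂π/∂P_{LinkUp} = 100 − 6P_{LinkUp} + P_{NetOne} = 0 ⇒ P_{LinkUp} = 50/3 + (1/6)P_{NetOne}.
The game is symmetric, so in equilibrium P_{NetOne} = P_{LinkUp}: the reaction function gives (5/6)P_{LinkUp} = 50/3, hence P_{LinkUp} = 20.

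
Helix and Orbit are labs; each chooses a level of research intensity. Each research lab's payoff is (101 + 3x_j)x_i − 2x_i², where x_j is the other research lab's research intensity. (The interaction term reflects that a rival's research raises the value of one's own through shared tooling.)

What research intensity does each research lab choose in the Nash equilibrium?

101

Helix's payoff is (101 + 3x_O)x_H − 2x_H².
∂π/∂x_H = 101 + 3x_O − 4x_H = 0, so x_H = 25.25 + 0.75x_O.
The game is symmetric, so in equilibrium x_O = x_H: the reaction function gives 0.25x_H = 25.25, hence x_H = 101.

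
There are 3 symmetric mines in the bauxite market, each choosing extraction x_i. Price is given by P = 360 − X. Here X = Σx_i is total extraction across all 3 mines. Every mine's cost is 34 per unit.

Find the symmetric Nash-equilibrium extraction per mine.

A representative mine's profit is π_i = x_i(360 − X) − 34x_i, with X = x_i + Σ_{j≠i} x_j.
First-order condition: 326 − 2x_i − Σ_{j≠i} x_j = 0.
With identical mines, set every x_j = x: then 326 − 2x − 2x = 0, i.e. x = 326/4 = 81.5.

81.5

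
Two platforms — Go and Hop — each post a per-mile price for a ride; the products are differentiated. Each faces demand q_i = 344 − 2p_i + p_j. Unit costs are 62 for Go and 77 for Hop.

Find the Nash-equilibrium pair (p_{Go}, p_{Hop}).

Go's profit: π = (p_{Go} − 62)(344 − 2p_{Go} + p_{Hop}).
∂π/∂p_{Go} = 468 − 4p_{Go} + p_{Hop} = 0 ⇒ p_{Go} = 117 + 0.25p_{Hop}.
Similarly p_{Hop} = 124.5 + 0.25p_{Go}.
Solving the two reaction functions simultaneously: (1 − (0.25)(0.25))p_{Go} = 117 + 0.25·124.5, so 0.9375p_{Go} = 148.125 and p_{Go} = 158.
Then p_{Hop} = 124.5 + 0.25·158 = 164.

158, 164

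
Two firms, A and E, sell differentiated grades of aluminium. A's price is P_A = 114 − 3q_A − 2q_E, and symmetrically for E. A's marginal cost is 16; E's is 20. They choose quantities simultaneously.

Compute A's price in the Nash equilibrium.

53.5

Firm A's profit: π = q_A(114 − 3q_A − 2q_E) − 16q_A.
∂π/∂q_A = 98 − 6q_A − 2q_E = 0 ⇒ q_A = 49/3 − (1/3)q_E.
Similarly q_E = 47/3 − (1/3)q_A.
Plugging q_E into A's best response: q_A = 49/3 − (1/3)(47/3 − (1/3)q_A) ⇒ (8/9)q_A = 100/9, so q_A = 12.5.
Then q_E = 47/3 − (1/3)·12.5 = 11.5.
P_A = 114 − 3·12.5 − 2·11.5 = 53.5.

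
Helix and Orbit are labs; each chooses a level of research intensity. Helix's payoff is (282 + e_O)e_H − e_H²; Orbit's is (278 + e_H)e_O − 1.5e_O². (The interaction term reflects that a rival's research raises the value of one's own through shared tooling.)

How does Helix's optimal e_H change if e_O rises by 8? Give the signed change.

Expanding Helix's payoff: 282e_H + e_Oe_H − e_H².
∂π/∂e_H = 282 + e_O − 2e_H = 0, so e_H = 141 + 0.5e_O.
The reaction-function slope is 0.5, so an 8-unit rise in e_O moves e_H by 0.5 × 8 = 4. Helix's best response rises — the actions are strategic complements.

4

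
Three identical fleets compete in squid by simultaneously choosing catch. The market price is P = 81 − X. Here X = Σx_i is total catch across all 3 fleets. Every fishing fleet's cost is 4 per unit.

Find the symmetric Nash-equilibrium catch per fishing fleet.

A representative fishing fleet's profit is π_i = x_i(81 − X) − 4x_i, with X = x_i + Σ_{j≠i} x_j.
First-order condition: 77 − 2x_i − Σ_{j≠i} x_j = 0.
With identical fishing fleets, set every x_j = x: then 77 − 2x − 2x = 0, i.e. x = 77/4 = 19.25.

19.25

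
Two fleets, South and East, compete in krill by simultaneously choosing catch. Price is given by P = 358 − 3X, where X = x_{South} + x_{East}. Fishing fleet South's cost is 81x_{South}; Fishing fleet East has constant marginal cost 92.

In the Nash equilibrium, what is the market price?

Fishing fleet South's profit: π = x_{South}(358 − 3(x_{South} + x_{East})) − 81x_{South}.
∂π/∂x_{South} = 277 − 6x_{South} − 3x_{East} = 0, so x_{South} = 277/6 − 0.5x_{East}.
By the same steps for East: x_{East} = 133/3 − 0.5x_{South}.
Solving the two reaction functions simultaneously: (1 − (−0.5)(−0.5))x_{South} = 277/6 − 0.5·(133/3), so 0.75x_{South} = 24 and x_{South} = 32.
Then x_{East} = 133/3 − 0.5·32 = 85/3.
Equilibrium price: P = 358 − 3·(181/3) = 177.

177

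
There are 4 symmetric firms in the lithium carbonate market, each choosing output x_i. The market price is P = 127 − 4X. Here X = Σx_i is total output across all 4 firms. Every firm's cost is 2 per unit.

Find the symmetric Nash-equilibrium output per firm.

6.25

A representative firm's profit is π_i = x_i(127 − 4X) − 2x_i, with X = x_i + Σ_{j≠i} x_j.
First-order condition: 125 − 8x_i − 4Σ_{j≠i} x_j = 0.
With identical firms, set every x_j = x: then 125 − 8x − 12x = 0, i.e. x = 125/20 = 6.25.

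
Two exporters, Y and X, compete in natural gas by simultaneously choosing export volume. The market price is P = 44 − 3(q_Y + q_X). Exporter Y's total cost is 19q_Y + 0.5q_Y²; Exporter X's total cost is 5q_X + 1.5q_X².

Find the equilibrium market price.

Exporter Y's profit: π = q_Y(44 − 3(q_Y + q_X)) − 19q_Y − 0.5q_Y².
∂π/∂q_Y = 25 − 7q_Y − 3q_X = 0, so q_Y = 25/7 − (3/7)q_X.
For X: ∂π/∂q_X = 39 − 9q_X − 3q_Y = 0 ⇒ q_X = 13/3 − (1/3)q_Y.
Plugging q_X into Y's best response: q_Y = 25/7 − (3/7)(13/3 − (1/3)q_Y) ⇒ (6/7)q_Y = 12/7, so q_Y = 2.
Then q_X = 13/3 − (1/3)·2 = 11/3.
Equilibrium price: P = 44 − 3·(17/3) = 27.

27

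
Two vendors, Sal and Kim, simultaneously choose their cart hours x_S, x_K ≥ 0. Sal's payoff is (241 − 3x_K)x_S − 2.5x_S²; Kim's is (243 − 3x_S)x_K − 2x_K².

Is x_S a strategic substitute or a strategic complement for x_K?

strategic substitutes

Expanding Sal's payoff: 241x_S − 3x_Kx_S − 2.5x_S².
∂π/∂x_S = 241 − 3x_K − 5x_S = 0, so x_S = 48.2 − 0.6x_K.
The best-response slope dx_S/dx_K = −0.6 < 0: the reaction function is downward-sloping, so the choices are strategic substitutes.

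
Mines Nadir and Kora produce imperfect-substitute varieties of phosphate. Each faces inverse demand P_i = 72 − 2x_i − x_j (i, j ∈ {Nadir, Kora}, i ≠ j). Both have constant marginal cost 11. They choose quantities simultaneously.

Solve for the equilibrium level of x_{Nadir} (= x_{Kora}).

12.2

Mine Nadir's profit: π = x_{Nadir}(72 − 2x_{Nadir} − x_{Kora}) − 11x_{Nadir}.
∂π/∂x_{Nadir} = 61 − 4x_{Nadir} − x_{Kora} = 0 ⇒ x_{Nadir} = 15.25 − 0.25x_{Kora}.
By symmetry x_{Kora} = x_{Nadir}; substituting into the reaction function, 1.25x_{Nadir} = 15.25 and x_{Nadir} = 12.2.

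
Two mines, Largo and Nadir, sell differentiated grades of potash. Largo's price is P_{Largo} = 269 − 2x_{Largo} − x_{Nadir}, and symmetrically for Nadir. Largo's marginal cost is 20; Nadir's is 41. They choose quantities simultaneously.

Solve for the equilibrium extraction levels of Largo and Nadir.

51.2, 44.2

Mine Largo's profit: π = x_{Largo}(269 − 2x_{Largo} − x_{Nadir}) − 20x_{Largo}.
∂π/∂x_{Largo} = 249 − 4x_{Largo} − x_{Nadir} = 0 ⇒ x_{Largo} = 62.25 − 0.25x_{Nadir}.
Similarly x_{Nadir} = 57 − 0.25x_{Largo}.
Solving the two reaction functions simultaneously: (1 − (−0.25)(−0.25))x_{Largo} = 62.25 − 0.25·57, so 0.9375x_{Largo} = 48 and x_{Largo} = 51.2.
Then x_{Nadir} = 57 − 0.25·51.2 = 44.2.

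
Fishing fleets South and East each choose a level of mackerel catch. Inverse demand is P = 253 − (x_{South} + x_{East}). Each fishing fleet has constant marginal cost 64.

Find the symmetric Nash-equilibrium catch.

Fishing fleet South's profit: π = x_{South}(253 − (x_{South} + x_{East})) − 64x_{South}.
∂π/∂x_{South} = 189 − 2x_{South} − x_{East} = 0, so x_{South} = 94.5 − 0.5x_{East}.
Setting x_{South} = x_{East} in the reaction function: x_{South} = 94.5 − 0.5x_{South}, so x_{South} = 94.5 / 1.5 = 63.

63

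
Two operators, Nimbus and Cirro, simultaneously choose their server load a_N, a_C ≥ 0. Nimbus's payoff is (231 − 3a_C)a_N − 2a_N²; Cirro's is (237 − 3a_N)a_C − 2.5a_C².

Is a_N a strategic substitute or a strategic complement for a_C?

strategic substitutes

Expanding Nimbus's payoff: 231a_N − 3a_Ca_N − 2a_N².
∂π/∂a_N = 231 − 3a_C − 4a_N = 0, so a_N = 57.75 − 0.75a_C.
The best-response slope da_N/da_C = −0.75 < 0: the reaction function is downward-sloping, so the choices are strategic substitutes.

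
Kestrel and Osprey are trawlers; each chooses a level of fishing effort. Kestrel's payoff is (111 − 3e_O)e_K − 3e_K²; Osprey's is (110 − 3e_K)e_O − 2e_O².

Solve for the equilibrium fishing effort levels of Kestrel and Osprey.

Expanding Kestrel's payoff: 111e_K − 3e_Oe_K − 3e_K².
∂π/∂e_K = 111 − 3e_O − 6e_K = 0, so e_K = 18.5 − 0.5e_O.
Likewise for Osprey: e_O = 27.5 − 0.75e_K.
Substituting the second reaction function into the first: e_K = 18.5 − 0.5(27.5 − 0.75e_K), which gives 0.625e_K = 4.75 ⇒ e_K = 7.6.
Then e_O = 27.5 − 0.75·7.6 = 21.8.

7.6, 21.8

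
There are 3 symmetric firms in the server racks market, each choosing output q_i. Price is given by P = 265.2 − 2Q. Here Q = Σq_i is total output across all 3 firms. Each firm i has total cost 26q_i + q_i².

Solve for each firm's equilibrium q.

A representative firm's profit is π_i = q_i(265.2 − 2Q) − 26q_i − q_i², with Q = q_i + Σ_{j≠i} q_j.
First-order condition: 239.2 − 6q_i − 2Σ_{j≠i} q_j = 0.
With identical firms, set every q_j = q: then 239.2 − 6q − 4q = 0, i.e. q = 239.2/10 = 23.92.

23.92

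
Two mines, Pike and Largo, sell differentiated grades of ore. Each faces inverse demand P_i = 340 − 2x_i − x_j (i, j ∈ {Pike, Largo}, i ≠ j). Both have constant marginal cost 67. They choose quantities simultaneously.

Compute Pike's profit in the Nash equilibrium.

5962.32

Mine Pike's profit: π = x_{Pike}(340 − 2x_{Pike} − x_{Largo}) − 67x_{Pike}.
∂π/∂x_{Pike} = 273 − 4x_{Pike} − x_{Largo} = 0 ⇒ x_{Pike} = 68.25 − 0.25x_{Largo}.
Setting x_{Pike} = x_{Largo} in the reaction function: x_{Pike} = 68.25 − 0.25x_{Pike}, so x_{Pike} = 68.25 / 1.25 = 54.6.
P_{Pike} = 340 − 2·54.6 − 54.6 = 176.2.
Profit = (176.2 − 67)·54.6 = 5962.32.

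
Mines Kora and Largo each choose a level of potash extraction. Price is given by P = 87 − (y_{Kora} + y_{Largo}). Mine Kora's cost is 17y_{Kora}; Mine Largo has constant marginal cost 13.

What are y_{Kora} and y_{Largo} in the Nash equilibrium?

22, 26

Mine Kora's profit: π = y_{Kora}(87 − (y_{Kora} + y_{Largo})) − 17y_{Kora}.
∂π/∂y_{Kora} = 70 − 2y_{Kora} − y_{Largo} = 0, so y_{Kora} = 35 − 0.5y_{Largo}.
By the same steps for Largo: y_{Largo} = 37 − 0.5y_{Kora}.
Solving the two reaction functions simultaneously: (1 − (−0.5)(−0.5))y_{Kora} = 35 − 0.5·37, so 0.75y_{Kora} = 16.5 and y_{Kora} = 22.
Then y_{Largo} = 37 − 0.5·22 = 26.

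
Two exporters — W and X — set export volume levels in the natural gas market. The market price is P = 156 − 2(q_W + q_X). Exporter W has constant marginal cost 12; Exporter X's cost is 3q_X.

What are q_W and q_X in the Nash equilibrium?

Exporter W's profit: π = q_W(156 − 2(q_W + q_X)) − 12q_W.
∂π/∂q_W = 144 − 4q_W − 2q_X = 0, so q_W = 36 − 0.5q_X.
By the same steps for X: q_X = 38.25 − 0.5q_W.
Plugging q_X into W's best response: q_W = 36 − 0.5(38.25 − 0.5q_W) ⇒ 0.75q_W = 16.875, so q_W = 22.5.
Then q_X = 38.25 − 0.5·22.5 = 27.

22.5, 27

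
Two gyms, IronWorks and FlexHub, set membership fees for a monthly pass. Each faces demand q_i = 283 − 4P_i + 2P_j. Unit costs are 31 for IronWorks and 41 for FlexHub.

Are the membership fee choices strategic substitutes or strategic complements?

strategic complements

IronWorks's profit: π = (P_{IronWorks} − 31)(283 − 4P_{IronWorks} + 2P_{FlexHub}).
∂π/∂P_{IronWorks} = 407 − 8P_{IronWorks} + 2P_{FlexHub} = 0 ⇒ P_{IronWorks} = 50.875 + 0.25P_{FlexHub}.
The best-response slope dP_{IronWorks}/dP_{FlexHub} = 0.25 > 0: the reaction function is upward-sloping, so the choices are strategic complements.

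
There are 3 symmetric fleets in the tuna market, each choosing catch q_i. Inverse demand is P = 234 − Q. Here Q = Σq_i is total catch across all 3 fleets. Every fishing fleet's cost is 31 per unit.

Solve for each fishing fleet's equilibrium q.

A representative fishing fleet's profit is π_i = q_i(234 − Q) − 31q_i, with Q = q_i + Σ_{j≠i} q_j.
First-order condition: 203 − 2q_i − Σ_{j≠i} q_j = 0.
With identical fishing fleets, set every q_j = q: then 203 − 2q − 2q = 0, i.e. q = 203/4 = 50.75.

50.75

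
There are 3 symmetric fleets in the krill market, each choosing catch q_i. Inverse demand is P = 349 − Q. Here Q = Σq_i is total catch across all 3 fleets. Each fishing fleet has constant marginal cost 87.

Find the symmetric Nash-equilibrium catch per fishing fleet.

A representative fishing fleet's profit is π_i = q_i(349 − Q) − 87q_i, with Q = q_i + Σ_{j≠i} q_j.
First-order condition: 262 − 2q_i − Σ_{j≠i} q_j = 0.
Imposing symmetry (q_j = q for all j) turns Σ_{j≠i} q_j into 2q, so 262 = 4q and q = 65.5.

65.5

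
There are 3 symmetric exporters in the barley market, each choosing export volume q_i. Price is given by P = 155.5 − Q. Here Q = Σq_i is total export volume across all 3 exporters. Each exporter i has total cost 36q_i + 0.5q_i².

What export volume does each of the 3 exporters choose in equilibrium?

A representative exporter's profit is π_i = q_i(155.5 − Q) − 36q_i − 0.5q_i², with Q = q_i + Σ_{j≠i} q_j.
First-order condition: 119.5 − 3q_i − Σ_{j≠i} q_j = 0.
Imposing symmetry (q_j = q for all j) turns Σ_{j≠i} q_j into 2q, so 119.5 = 5q and q = 23.9.

23.9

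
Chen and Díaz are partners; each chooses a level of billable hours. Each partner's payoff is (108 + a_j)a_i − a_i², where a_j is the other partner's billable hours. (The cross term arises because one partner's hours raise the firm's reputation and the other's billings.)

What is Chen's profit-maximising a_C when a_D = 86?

97

Chen's payoff is (108 + a_D)a_C − a_C².
∂π/∂a_C = 108 + a_D − 2a_C = 0, so a_C = 54 + 0.5a_D.
At a_D = 86: a_C = 54 + 0.5·86 = 97.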